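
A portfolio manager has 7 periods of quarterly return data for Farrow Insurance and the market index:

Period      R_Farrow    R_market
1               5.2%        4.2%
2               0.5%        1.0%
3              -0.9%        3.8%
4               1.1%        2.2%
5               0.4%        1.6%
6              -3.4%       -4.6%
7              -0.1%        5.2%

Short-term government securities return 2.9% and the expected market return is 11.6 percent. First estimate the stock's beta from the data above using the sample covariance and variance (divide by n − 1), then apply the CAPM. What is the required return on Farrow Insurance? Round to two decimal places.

7.28%

Mean R_i = (5.2 + 0.5 − 0.9 + 1.1 + 0.4 − 3.4 − 0.1) / 7 = 0.4000%
Mean R_m = (4.2 + 1.0 + 3.8 + 2.2 + 1.6 − 4.6 + 5.2) / 7 = 1.9143%
Σ(R_i − R̄_i)(R_m − R̄_m) = 31.7400  ⇒  Cov = 31.7400 / 6 = 5.2900
Σ(R_m − R̄_m)² = 63.0286  ⇒  Var(R_m) = 63.0286 / 6 = 10.5048
β = Cov / Var(R_m) = 5.2900 / 10.5048 = 0.5036
MRP = 11.6% − 2.9% = 8.70%
E(R) = R_f + β × MRP = 2.9% + 0.5036 × 8.7% = 7.28%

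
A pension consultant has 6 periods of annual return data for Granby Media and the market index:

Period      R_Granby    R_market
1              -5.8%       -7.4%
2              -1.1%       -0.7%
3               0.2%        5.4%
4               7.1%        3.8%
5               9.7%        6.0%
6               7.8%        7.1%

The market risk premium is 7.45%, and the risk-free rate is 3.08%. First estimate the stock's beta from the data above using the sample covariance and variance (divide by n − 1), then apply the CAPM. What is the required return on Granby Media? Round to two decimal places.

Mean R_i = (-5.8 − 1.1 + 0.2 + 7.1 + 9.7 + 7.8) / 6 = 2.9833%
Mean R_m = (-7.4 − 0.7 + 5.4 + 3.8 + 6.0 + 7.1) / 6 = 2.3667%
Σ(R_i − R̄_i)(R_m − R̄_m) = 142.9667  ⇒  Cov = 142.9667 / 5 = 28.5933
Σ(R_m − R̄_m)² = 151.6533  ⇒  Var(R_m) = 151.6533 / 5 = 30.3307
β = Cov / Var(R_m) = 28.5933 / 30.3307 = 0.9427
E(R) = R_f + β × MRP = 3.08% + 0.9427 × 7.45% = 10.10%

10.10%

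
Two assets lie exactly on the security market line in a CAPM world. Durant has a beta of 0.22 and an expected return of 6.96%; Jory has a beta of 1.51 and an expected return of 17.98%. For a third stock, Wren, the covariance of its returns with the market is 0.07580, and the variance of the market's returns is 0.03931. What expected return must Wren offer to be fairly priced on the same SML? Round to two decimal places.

21.55%

MRP = (17.98% − 6.96%) / (1.51 − 0.22) = 8.5426%
R_f = 6.96% − 0.22 × 8.5426% = 5.0806%
β_Wren = Cov / Var(R_m) = 0.07580 / 0.03931 = 1.9283
E(R_Wren) = R_f + β × MRP = 5.0806% + 1.9283 × 8.5426% = 21.55%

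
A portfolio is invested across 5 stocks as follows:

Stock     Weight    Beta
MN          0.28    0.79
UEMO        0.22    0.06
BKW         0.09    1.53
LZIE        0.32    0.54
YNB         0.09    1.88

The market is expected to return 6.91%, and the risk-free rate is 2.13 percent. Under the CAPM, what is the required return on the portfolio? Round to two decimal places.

5.54%

β_P = Σ w_i β_i = 0.28×0.79 + 0.22×0.06 + 0.09×1.53 + 0.32×0.54 + 0.09×1.88 = 0.7141
MRP = 6.91% − 2.13% = 4.78%
E(R_P) = R_f + β_P × MRP = 2.13% + 0.7141 × 4.78% = 5.54%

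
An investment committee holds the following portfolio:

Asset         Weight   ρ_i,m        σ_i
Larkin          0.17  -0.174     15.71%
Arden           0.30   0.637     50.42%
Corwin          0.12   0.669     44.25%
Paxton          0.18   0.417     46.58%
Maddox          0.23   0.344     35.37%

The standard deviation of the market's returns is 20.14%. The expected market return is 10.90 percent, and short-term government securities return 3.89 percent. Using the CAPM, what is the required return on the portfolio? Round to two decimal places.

β_Larkin = -0.174 × 15.71% / 20.14% = -0.1357
β_Arden = 0.637 × 50.42% / 20.14% = 1.5947
β_Corwin = 0.669 × 44.25% / 20.14% = 1.4699
β_Paxton = 0.417 × 46.58% / 20.14% = 0.9644
β_Maddox = 0.344 × 35.37% / 20.14% = 0.6041
β_P = Σ w_i β_i = 0.17×-0.1357 + 0.30×1.5947 + 0.12×1.4699 + 0.18×0.9644 + 0.23×0.6041 = 0.9443
MRP = 10.90% − 3.89% = 7.01%
E(R_P) = R_f + β_P × MRP = 3.89% + 0.9443 × 7.01% = 10.51%

10.51%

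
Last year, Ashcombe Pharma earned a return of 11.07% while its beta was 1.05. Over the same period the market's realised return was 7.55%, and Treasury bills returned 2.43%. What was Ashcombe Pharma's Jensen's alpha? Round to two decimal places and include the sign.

+3.26%

Market excess return = 7.55% − 2.43% = 5.12%
CAPM benchmark = R_f + β(R_m − R_f) = 2.43% + 1.05 × 5.12% = 7.8060%
α = actual − benchmark = 11.07% − 7.8060% = +3.26%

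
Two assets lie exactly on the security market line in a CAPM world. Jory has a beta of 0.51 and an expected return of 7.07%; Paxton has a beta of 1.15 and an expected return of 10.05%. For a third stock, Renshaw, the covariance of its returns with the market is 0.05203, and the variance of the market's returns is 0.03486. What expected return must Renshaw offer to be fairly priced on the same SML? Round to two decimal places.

11.64%

MRP = (10.05% − 7.07%) / (1.15 − 0.51) = 4.6563%
R_f = 7.07% − 0.51 × 4.6563% = 4.6953%
β_Renshaw = Cov / Var(R_m) = 0.05203 / 0.03486 = 1.4925
E(R_Renshaw) = R_f + β × MRP = 4.6953% + 1.4925 × 4.6563% = 11.64%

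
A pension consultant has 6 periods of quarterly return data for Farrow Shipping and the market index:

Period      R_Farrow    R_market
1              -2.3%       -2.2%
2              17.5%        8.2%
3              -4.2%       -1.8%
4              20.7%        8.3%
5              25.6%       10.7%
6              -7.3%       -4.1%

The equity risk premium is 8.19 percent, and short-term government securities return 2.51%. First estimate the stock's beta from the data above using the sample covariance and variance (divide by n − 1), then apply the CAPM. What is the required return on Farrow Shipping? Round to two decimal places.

20.54%

Mean R_i = (-2.3 + 17.5 − 4.2 + 20.7 + 25.6 − 7.3) / 6 = 8.3333%
Mean R_m = (-2.2 + 8.2 − 1.8 + 8.3 + 10.7 − 4.1) / 6 = 3.1833%
Σ(R_i − R̄_i)(R_m − R̄_m) = 472.6133  ⇒  Cov = 472.6133 / 5 = 94.5227
Σ(R_m − R̄_m)² = 214.7083  ⇒  Var(R_m) = 214.7083 / 5 = 42.9417
β = Cov / Var(R_m) = 94.5227 / 42.9417 = 2.2012
E(R) = R_f + β × MRP = 2.51% + 2.2012 × 8.19% = 20.54%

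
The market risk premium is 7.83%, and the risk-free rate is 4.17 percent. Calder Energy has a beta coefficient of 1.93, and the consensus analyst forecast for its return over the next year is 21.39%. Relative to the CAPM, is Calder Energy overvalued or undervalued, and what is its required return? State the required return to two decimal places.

Required return = R_f + β·MRP = 4.17% + 1.93 × 7.83% = 19.28%
Forecast 21.39% > required 19.28% → the stock plots above the SML → undervalued.

Undervalued; required return 19.28%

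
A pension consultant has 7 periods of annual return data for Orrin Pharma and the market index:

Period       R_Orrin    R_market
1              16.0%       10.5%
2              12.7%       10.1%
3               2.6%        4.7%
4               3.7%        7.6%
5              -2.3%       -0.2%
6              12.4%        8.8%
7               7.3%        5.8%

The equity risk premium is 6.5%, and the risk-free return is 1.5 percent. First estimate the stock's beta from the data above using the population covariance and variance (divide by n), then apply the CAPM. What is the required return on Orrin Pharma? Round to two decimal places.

Mean R_i = (16.0 + 12.7 + 2.6 + 3.7 − 2.3 + 12.4 + 7.3) / 7 = 7.4857%
Mean R_m = (10.5 + 10.1 + 4.7 + 7.6 − 0.2 + 8.8 + 5.8) / 7 = 6.7571%
Σ(R_i − R̄_i)(R_m − R̄_m) = 134.4557  ⇒  Cov = 134.4557 / 7 = 19.2080
Σ(R_m − R̄_m)² = 83.6171  ⇒  Var(R_m) = 83.6171 / 7 = 11.9453
β = Cov / Var(R_m) = 19.2080 / 11.9453 = 1.6080
E(R) = R_f + β × MRP = 1.5% + 1.6080 × 6.5% = 11.95%

11.95%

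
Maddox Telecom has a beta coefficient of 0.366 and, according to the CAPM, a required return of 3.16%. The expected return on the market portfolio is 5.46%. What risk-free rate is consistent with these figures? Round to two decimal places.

E(R) = R_f + β(E(R_m) − R_f) = R_f(1 − β) + β·E(R_m)
3.16% = R_f × (1 − 0.366) + 0.366 × 5.46%
3.16% = R_f × 0.634 + 1.99836%
R_f = (3.16% − 1.99836%) / 0.634 = 1.83%

1.83%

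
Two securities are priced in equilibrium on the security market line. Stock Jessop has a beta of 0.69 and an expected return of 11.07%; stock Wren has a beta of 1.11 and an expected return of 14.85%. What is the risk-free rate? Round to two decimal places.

Both satisfy E(R) = R_f + β·MRP, so the slope of the SML is
MRP = (14.85% − 11.07%) / (1.11 − 0.69) = 3.78% / 0.42 = 9.0000%
R_f = E(R_Jessop) − β_Jessop·MRP = 11.07% − 0.69 × 9.0000% = 4.8600%

4.86%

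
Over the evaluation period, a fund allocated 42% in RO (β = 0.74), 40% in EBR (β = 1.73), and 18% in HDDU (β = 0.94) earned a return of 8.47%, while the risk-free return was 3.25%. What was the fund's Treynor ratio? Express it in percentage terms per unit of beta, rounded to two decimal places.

β_P = 0.42×0.74 + 0.40×1.73 + 0.18×0.94 = 1.1720
Treynor = (R_P − R_f) / β_P = (8.47% − 3.25%) / 1.1720 = 5.22% / 1.1720 = 4.45%

4.45%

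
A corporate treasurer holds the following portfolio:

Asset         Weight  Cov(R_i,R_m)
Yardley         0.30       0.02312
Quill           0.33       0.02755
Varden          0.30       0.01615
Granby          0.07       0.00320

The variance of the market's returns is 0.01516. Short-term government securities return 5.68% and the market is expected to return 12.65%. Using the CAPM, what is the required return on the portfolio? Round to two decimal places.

β_Yardley = 0.02312 / 0.01516 = 1.5251
β_Quill = 0.02755 / 0.01516 = 1.8173
β_Varden = 0.01615 / 0.01516 = 1.0653
β_Granby = 0.00320 / 0.01516 = 0.2111
β_P = Σ w_i β_i = 0.30×1.5251 + 0.33×1.8173 + 0.30×1.0653 + 0.07×0.2111 = 1.3916
MRP = 12.65% − 5.68% = 6.97%
E(R_P) = R_f + β_P × MRP = 5.68% + 1.3916 × 6.97% = 15.38%

15.38%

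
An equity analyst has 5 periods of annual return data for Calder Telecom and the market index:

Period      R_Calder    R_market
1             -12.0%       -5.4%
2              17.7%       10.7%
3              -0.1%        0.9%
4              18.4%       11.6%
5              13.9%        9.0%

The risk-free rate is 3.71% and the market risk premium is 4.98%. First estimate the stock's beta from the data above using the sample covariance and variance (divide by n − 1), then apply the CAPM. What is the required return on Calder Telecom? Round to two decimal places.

Mean R_i = (-12.0 + 17.7 − 0.1 + 18.4 + 13.9) / 5 = 7.5800%
Mean R_m = (-5.4 + 10.7 + 0.9 + 11.6 + 9.0) / 5 = 5.3600%
Σ(R_i − R̄_i)(R_m − R̄_m) = 389.4960  ⇒  Cov = 389.4960 / 4 = 97.3740
Σ(R_m − R̄_m)² = 216.3720  ⇒  Var(R_m) = 216.3720 / 4 = 54.0930
β = Cov / Var(R_m) = 97.3740 / 54.0930 = 1.8001
E(R) = R_f + β × MRP = 3.71% + 1.8001 × 4.98% = 12.67%

12.67%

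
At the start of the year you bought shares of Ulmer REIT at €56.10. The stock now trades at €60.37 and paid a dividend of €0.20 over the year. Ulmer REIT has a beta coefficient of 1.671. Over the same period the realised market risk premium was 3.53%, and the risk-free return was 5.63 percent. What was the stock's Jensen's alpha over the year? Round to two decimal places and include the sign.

-3.56%

Realised HPR = (P1 + D1 − P0) / P0 = (60.37 + 0.20 − 56.10) / 56.10 = 4.47 / 56.10 = 7.9679%
CAPM required = R_f + β·MRP = 5.63% + 1.671 × 3.53% = 11.52863%
α = realised − required = 7.9679% − 11.52863% = -3.56%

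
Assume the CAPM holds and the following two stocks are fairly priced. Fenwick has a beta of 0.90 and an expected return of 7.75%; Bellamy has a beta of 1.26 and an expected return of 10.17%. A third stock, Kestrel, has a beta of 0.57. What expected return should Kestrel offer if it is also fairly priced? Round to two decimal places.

MRP (SML slope) = (10.17% − 7.75%) / (1.26 − 0.90) = 2.42% / 0.36 = 6.7222%
R_f (intercept) = 7.75% − 0.90 × 6.7222% = 1.7000%
E(R_Kestrel) = R_f + β × MRP = 1.7000% + 0.57 × 6.7222% = 5.53%

5.53%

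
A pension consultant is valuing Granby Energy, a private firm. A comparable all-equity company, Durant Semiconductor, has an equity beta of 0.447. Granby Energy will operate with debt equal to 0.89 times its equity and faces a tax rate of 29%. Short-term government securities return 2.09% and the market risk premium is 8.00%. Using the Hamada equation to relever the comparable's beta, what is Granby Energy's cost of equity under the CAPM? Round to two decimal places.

β_L = β_U × [1 + (1 − t)(D/E)] = 0.447 × [1 + (1 − 0.29) × 0.89]
    = 0.447 × [1 + 0.71 × 0.89] = 0.447 × 1.6319 = 0.7295
E(R) = R_f + β_L × MRP = 2.09% + 0.7295 × 8.00% = 7.93%

7.93%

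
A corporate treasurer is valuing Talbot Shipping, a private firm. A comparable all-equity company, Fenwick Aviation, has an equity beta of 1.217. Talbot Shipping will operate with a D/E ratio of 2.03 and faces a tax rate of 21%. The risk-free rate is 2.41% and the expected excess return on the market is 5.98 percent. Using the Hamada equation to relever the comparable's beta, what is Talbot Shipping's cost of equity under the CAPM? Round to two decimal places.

β_L = β_U × [1 + (1 − t)(D/E)] = 1.217 × [1 + (1 − 0.21) × 2.03]
    = 1.217 × [1 + 0.79 × 2.03] = 1.217 × 2.6037 = 3.1687
E(R) = R_f + β_L × MRP = 2.41% + 3.1687 × 5.98% = 21.36%

21.36%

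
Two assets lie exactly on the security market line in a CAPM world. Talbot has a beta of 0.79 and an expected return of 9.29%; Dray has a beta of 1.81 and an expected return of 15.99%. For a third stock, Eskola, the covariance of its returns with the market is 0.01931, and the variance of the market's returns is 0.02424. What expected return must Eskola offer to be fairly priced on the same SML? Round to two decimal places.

9.33%

MRP = (15.99% − 9.29%) / (1.81 − 0.79) = 6.5686%
R_f = 9.29% − 0.79 × 6.5686% = 4.1008%
β_Eskola = Cov / Var(R_m) = 0.01931 / 0.02424 = 0.7966
E(R_Eskola) = R_f + β × MRP = 4.1008% + 0.7966 × 6.5686% = 9.33%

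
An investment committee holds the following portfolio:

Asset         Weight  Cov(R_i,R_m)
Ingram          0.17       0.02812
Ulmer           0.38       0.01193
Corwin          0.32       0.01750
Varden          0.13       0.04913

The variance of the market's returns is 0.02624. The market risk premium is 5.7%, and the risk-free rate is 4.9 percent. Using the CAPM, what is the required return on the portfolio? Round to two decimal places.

9.53%

β_Ingram = 0.02812 / 0.02624 = 1.0716
β_Ulmer = 0.01193 / 0.02624 = 0.4546
β_Corwin = 0.01750 / 0.02624 = 0.6669
β_Varden = 0.04913 / 0.02624 = 1.8723
β_P = Σ w_i β_i = 0.17×1.0716 + 0.38×0.4546 + 0.32×0.6669 + 0.13×1.8723 = 0.8117
E(R_P) = R_f + β_P × MRP = 4.9% + 0.8117 × 5.7% = 9.53%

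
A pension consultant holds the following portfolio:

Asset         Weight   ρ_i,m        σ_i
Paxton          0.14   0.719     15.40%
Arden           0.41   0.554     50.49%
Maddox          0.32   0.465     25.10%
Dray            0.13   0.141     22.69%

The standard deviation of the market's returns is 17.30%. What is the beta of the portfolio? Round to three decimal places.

β_Paxton = 0.719 × 15.40% / 17.30% = 0.6400
β_Arden = 0.554 × 50.49% / 17.30% = 1.6168
β_Maddox = 0.465 × 25.10% / 17.30% = 0.6747
β_Dray = 0.141 × 22.69% / 17.30% = 0.1849
β_P = Σ w_i β_i = 0.14×0.6400 + 0.41×1.6168 + 0.32×0.6747 + 0.13×0.1849 = 0.9924

0.992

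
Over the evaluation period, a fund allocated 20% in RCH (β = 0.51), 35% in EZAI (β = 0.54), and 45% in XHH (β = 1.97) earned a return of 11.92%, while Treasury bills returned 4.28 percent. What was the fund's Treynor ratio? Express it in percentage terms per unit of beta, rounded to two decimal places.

β_P = 0.20×0.51 + 0.35×0.54 + 0.45×1.97 = 1.1775
Treynor = (R_P − R_f) / β_P = (11.92% − 4.28%) / 1.1775 = 7.64% / 1.1775 = 6.49%

6.49%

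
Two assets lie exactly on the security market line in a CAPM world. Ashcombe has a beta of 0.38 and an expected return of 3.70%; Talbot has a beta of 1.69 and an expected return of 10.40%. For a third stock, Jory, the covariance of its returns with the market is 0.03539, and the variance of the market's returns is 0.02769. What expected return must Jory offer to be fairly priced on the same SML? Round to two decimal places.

MRP = (10.40% − 3.70%) / (1.69 − 0.38) = 5.1145%
R_f = 3.70% − 0.38 × 5.1145% = 1.7565%
β_Jory = Cov / Var(R_m) = 0.03539 / 0.02769 = 1.2781
E(R_Jory) = R_f + β × MRP = 1.7565% + 1.2781 × 5.1145% = 8.29%

8.29%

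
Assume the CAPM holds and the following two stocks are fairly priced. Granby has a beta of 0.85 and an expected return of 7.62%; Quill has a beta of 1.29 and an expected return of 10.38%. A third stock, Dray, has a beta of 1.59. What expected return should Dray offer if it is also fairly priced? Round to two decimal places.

MRP (SML slope) = (10.38% − 7.62%) / (1.29 − 0.85) = 2.76% / 0.44 = 6.2727%
R_f (intercept) = 7.62% − 0.85 × 6.2727% = 2.2882%
E(R_Dray) = R_f + β × MRP = 2.2882% + 1.59 × 6.2727% = 12.26%

12.26%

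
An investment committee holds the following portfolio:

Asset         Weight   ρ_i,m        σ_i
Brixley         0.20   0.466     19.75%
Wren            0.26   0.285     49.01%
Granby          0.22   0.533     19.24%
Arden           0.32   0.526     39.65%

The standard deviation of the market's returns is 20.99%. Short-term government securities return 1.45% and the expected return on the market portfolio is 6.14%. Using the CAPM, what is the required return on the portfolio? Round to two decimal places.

4.67%

β_Brixley = 0.466 × 19.75% / 20.99% = 0.4385
β_Wren = 0.285 × 49.01% / 20.99% = 0.6655
β_Granby = 0.533 × 19.24% / 20.99% = 0.4886
β_Arden = 0.526 × 39.65% / 20.99% = 0.9936
β_P = Σ w_i β_i = 0.20×0.4385 + 0.26×0.6655 + 0.22×0.4886 + 0.32×0.9936 = 0.6862
MRP = 6.14% − 1.45% = 4.69%
E(R_P) = R_f + β_P × MRP = 1.45% + 0.6862 × 4.69% = 4.67%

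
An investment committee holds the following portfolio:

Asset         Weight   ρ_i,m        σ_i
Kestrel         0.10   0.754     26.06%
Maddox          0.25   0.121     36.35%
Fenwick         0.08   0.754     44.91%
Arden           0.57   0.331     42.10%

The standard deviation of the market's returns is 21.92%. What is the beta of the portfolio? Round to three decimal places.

0.626

β_Kestrel = 0.754 × 26.06% / 21.92% = 0.8964
β_Maddox = 0.121 × 36.35% / 21.92% = 0.2007
β_Fenwick = 0.754 × 44.91% / 21.92% = 1.5448
β_Arden = 0.331 × 42.10% / 21.92% = 0.6357
β_P = Σ w_i β_i = 0.10×0.8964 + 0.25×0.2007 + 0.08×1.5448 + 0.57×0.6357 = 0.6257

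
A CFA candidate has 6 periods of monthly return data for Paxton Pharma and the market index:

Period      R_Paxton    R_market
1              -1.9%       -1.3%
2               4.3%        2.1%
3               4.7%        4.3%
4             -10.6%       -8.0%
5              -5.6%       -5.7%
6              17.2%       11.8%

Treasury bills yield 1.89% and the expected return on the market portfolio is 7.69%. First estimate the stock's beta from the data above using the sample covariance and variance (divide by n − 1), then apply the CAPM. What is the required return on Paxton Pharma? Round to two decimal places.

Mean R_i = (-1.9 + 4.3 + 4.7 − 10.6 − 5.6 + 17.2) / 6 = 1.3500%
Mean R_m = (-1.3 + 2.1 + 4.3 − 8.0 − 5.7 + 11.8) / 6 = 0.5333%
Σ(R_i − R̄_i)(R_m − R̄_m) = 347.0700  ⇒  Cov = 347.0700 / 5 = 69.4140
Σ(R_m − R̄_m)² = 258.6133  ⇒  Var(R_m) = 258.6133 / 5 = 51.7227
β = Cov / Var(R_m) = 69.4140 / 51.7227 = 1.3420
MRP = 7.69% − 1.89% = 5.80%
E(R) = R_f + β × MRP = 1.89% + 1.3420 × 5.80% = 9.67%

9.67%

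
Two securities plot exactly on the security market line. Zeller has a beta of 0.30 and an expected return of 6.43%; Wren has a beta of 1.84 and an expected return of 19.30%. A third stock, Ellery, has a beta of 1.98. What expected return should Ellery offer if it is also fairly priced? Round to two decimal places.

MRP (SML slope) = (19.30% − 6.43%) / (1.84 − 0.30) = 12.87% / 1.54 = 8.3571%
R_f (intercept) = 6.43% − 0.30 × 8.3571% = 3.9229%
E(R_Ellery) = R_f + β × MRP = 3.9229% + 1.98 × 8.3571% = 20.47%

20.47%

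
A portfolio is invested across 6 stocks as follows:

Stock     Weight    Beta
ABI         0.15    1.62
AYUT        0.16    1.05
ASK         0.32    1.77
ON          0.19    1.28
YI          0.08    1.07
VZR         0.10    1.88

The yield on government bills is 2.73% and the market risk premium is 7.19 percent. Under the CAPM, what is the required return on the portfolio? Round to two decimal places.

13.47%

β_P = Σ w_i β_i = 0.15×1.62 + 0.16×1.05 + 0.32×1.77 + 0.19×1.28 + 0.08×1.07 + 0.10×1.88 = 1.4942
E(R_P) = R_f + β_P × MRP = 2.73% + 1.4942 × 7.19% = 13.47%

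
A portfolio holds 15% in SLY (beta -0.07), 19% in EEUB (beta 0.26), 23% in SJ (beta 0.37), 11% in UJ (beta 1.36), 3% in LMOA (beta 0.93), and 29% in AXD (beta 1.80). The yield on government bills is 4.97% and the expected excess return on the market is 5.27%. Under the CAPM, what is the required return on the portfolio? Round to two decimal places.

9.31%

β_P = Σ w_i β_i = 0.15×-0.07 + 0.19×0.26 + 0.23×0.37 + 0.11×1.36 + 0.03×0.93 + 0.29×1.80 = 0.8235
E(R_P) = R_f + β_P × MRP = 4.97% + 0.8235 × 5.27% = 9.31%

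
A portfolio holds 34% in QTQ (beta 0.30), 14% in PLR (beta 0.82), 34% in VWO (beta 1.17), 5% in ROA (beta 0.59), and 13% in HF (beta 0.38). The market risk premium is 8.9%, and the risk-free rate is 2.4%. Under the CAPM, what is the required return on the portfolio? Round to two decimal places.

8.57%

β_P = Σ w_i β_i = 0.34×0.30 + 0.14×0.82 + 0.34×1.17 + 0.05×0.59 + 0.13×0.38 = 0.6935
E(R_P) = R_f + β_P × MRP = 2.4% + 0.6935 × 8.9% = 8.57%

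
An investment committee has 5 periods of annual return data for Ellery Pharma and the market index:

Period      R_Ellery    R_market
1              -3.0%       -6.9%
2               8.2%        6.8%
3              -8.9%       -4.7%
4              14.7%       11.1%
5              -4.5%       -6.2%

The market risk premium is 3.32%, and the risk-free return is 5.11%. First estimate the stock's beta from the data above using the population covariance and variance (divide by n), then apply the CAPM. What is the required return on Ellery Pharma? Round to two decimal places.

Mean R_i = (-3.0 + 8.2 − 8.9 + 14.7 − 4.5) / 5 = 1.3000%
Mean R_m = (-6.9 + 6.8 − 4.7 + 11.1 − 6.2) / 5 = 0.0200%
Σ(R_i − R̄_i)(R_m − R̄_m) = 309.2300  ⇒  Cov = 309.2300 / 5 = 61.8460
Σ(R_m − R̄_m)² = 277.5880  ⇒  Var(R_m) = 277.5880 / 5 = 55.5176
β = Cov / Var(R_m) = 61.8460 / 55.5176 = 1.1140
E(R) = R_f + β × MRP = 5.11% + 1.1140 × 3.32% = 8.81%

8.81%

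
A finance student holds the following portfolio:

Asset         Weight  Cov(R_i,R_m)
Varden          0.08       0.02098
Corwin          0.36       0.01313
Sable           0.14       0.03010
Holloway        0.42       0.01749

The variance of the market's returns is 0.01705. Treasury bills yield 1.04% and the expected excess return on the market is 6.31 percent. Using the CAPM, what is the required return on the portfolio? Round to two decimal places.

β_Varden = 0.02098 / 0.01705 = 1.2305
β_Corwin = 0.01313 / 0.01705 = 0.7701
β_Sable = 0.03010 / 0.01705 = 1.7654
β_Holloway = 0.01749 / 0.01705 = 1.0258
β_P = Σ w_i β_i = 0.08×1.2305 + 0.36×0.7701 + 0.14×1.7654 + 0.42×1.0258 = 1.0537
E(R_P) = R_f + β_P × MRP = 1.04% + 1.0537 × 6.31% = 7.69%

7.69%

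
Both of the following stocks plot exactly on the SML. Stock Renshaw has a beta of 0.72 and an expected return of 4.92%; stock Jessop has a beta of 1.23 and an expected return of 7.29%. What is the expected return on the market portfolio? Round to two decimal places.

Both satisfy E(R) = R_f + β·MRP, so the slope of the SML is
MRP = (7.29% − 4.92%) / (1.23 − 0.72) = 2.37% / 0.51 = 4.6471%
R_f = E(R_Renshaw) − β_Renshaw·MRP = 4.92% − 0.72 × 4.6471% = 1.5741%
E(R_m) = R_f + MRP = 1.5741% + 4.6471% = 6.22%

6.22%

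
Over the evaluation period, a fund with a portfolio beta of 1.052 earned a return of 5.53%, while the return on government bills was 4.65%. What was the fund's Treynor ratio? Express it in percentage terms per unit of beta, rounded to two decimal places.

Treynor = (R_P − R_f) / β_P = (5.53% − 4.65%) / 1.0520 = 0.88% / 1.0520 = 0.84%

0.84%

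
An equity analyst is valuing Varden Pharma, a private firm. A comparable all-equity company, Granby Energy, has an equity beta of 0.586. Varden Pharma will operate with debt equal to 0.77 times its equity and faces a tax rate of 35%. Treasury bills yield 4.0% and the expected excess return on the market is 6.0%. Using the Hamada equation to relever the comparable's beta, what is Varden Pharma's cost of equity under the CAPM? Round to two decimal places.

β_L = β_U × [1 + (1 − t)(D/E)] = 0.586 × [1 + (1 − 0.35) × 0.77]
    = 0.586 × [1 + 0.65 × 0.77] = 0.586 × 1.5005 = 0.8793
E(R) = R_f + β_L × MRP = 4.0% + 0.8793 × 6.0% = 9.28%

9.28%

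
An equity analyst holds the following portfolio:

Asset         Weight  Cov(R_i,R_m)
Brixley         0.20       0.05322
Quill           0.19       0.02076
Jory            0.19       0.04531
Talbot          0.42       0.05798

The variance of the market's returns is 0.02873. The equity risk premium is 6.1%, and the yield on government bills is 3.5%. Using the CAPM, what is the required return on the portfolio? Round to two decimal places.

13.60%

β_Brixley = 0.05322 / 0.02873 = 1.8524
β_Quill = 0.02076 / 0.02873 = 0.7226
β_Jory = 0.04531 / 0.02873 = 1.5771
β_Talbot = 0.05798 / 0.02873 = 2.0181
β_P = Σ w_i β_i = 0.20×1.8524 + 0.19×0.7226 + 0.19×1.5771 + 0.42×2.0181 = 1.6550
E(R_P) = R_f + β_P × MRP = 3.5% + 1.6550 × 6.1% = 13.60%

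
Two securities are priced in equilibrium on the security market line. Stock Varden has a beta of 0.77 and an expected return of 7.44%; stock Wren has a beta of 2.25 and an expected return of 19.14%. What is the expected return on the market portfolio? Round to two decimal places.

Both satisfy E(R) = R_f + β·MRP, so the slope of the SML is
MRP = (19.14% − 7.44%) / (2.25 − 0.77) = 11.70% / 1.48 = 7.9054%
R_f = E(R_Varden) − β_Varden·MRP = 7.44% − 0.77 × 7.9054% = 1.3528%
E(R_m) = R_f + MRP = 1.3528% + 7.9054% = 9.26%

9.26%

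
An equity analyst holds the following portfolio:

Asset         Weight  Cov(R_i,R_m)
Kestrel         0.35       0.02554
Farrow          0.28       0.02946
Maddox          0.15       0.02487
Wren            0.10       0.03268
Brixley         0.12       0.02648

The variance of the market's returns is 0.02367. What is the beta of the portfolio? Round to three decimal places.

β_Kestrel = 0.02554 / 0.02367 = 1.0790
β_Farrow = 0.02946 / 0.02367 = 1.2446
β_Maddox = 0.02487 / 0.02367 = 1.0507
β_Wren = 0.03268 / 0.02367 = 1.3807
β_Brixley = 0.02648 / 0.02367 = 1.1187
β_P = Σ w_i β_i = 0.35×1.0790 + 0.28×1.2446 + 0.15×1.0507 + 0.10×1.3807 + 0.12×1.1187 = 1.1561

1.156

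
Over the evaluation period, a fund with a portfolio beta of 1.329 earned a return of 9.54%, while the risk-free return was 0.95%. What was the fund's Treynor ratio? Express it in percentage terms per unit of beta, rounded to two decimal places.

Treynor = (R_P − R_f) / β_P = (9.54% − 0.95%) / 1.3290 = 8.59% / 1.3290 = 6.46%

6.46%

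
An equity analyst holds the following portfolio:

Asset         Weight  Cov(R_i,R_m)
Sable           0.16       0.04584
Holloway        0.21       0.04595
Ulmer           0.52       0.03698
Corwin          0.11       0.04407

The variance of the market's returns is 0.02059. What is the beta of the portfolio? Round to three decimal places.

1.994

β_Sable = 0.04584 / 0.02059 = 2.2263
β_Holloway = 0.04595 / 0.02059 = 2.2317
β_Ulmer = 0.03698 / 0.02059 = 1.7960
β_Corwin = 0.04407 / 0.02059 = 2.1404
β_P = Σ w_i β_i = 0.16×2.2263 + 0.21×2.2317 + 0.52×1.7960 + 0.11×2.1404 = 1.9942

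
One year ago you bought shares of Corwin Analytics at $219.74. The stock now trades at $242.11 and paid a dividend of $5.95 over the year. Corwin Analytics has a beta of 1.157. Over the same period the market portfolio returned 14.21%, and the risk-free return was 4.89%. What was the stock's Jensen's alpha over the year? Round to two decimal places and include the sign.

Realised HPR = (P1 + D1 − P0) / P0 = (242.11 + 5.95 − 219.74) / 219.74 = 28.32 / 219.74 = 12.8880%
MRP = 14.21% − 4.89% = 9.32%
CAPM required = R_f + β·MRP = 4.89% + 1.157 × 9.32% = 15.67324%
α = realised − required = 12.8880% − 15.67324% = -2.79%

-2.79%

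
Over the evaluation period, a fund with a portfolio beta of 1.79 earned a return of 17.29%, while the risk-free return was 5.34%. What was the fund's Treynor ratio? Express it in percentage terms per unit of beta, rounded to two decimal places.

Treynor = (R_P − R_f) / β_P = (17.29% − 5.34%) / 1.7900 = 11.95% / 1.7900 = 6.68%

6.68%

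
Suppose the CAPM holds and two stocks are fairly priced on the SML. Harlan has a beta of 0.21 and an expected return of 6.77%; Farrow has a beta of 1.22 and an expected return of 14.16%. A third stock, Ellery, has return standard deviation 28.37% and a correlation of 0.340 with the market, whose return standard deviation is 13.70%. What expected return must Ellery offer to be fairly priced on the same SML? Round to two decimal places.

MRP = (14.16% − 6.77%) / (1.22 − 0.21) = 7.3168%
R_f = 6.77% − 0.21 × 7.3168% = 5.2335%
β_Ellery = ρ·σ_i/σ_m = 0.340 × 28.37 / 13.70 = 0.7041
E(R_Ellery) = R_f + β × MRP = 5.2335% + 0.7041 × 7.3168% = 10.39%

10.39%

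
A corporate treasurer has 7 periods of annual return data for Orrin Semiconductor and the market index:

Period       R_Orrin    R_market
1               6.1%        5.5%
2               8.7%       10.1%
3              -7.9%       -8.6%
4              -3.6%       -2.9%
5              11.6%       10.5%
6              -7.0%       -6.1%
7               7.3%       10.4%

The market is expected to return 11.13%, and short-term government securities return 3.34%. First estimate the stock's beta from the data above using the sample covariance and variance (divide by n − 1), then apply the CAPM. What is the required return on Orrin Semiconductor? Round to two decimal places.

Mean R_i = (6.1 + 8.7 − 7.9 − 3.6 + 11.6 − 7.0 + 7.3) / 7 = 2.1714%
Mean R_m = (5.5 + 10.1 − 8.6 − 2.9 + 10.5 − 6.1 + 10.4) / 7 = 2.7000%
Σ(R_i − R̄_i)(R_m − R̄_m) = 399.1800  ⇒  Cov = 399.1800 / 6 = 66.5300
Σ(R_m − R̄_m)² = 419.2200  ⇒  Var(R_m) = 419.2200 / 6 = 69.8700
β = Cov / Var(R_m) = 66.5300 / 69.8700 = 0.9522
MRP = 11.13% − 3.34% = 7.79%
E(R) = R_f + β × MRP = 3.34% + 0.9522 × 7.79% = 10.76%

10.76%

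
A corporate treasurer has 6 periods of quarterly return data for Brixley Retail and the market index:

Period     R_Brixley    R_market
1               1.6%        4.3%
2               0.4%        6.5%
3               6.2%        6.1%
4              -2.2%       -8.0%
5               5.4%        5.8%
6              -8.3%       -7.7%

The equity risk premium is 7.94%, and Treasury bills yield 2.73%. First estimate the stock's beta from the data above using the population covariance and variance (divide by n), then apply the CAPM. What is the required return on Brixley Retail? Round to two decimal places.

Mean R_i = (1.6 + 0.4 + 6.2 − 2.2 + 5.4 − 8.3) / 6 = 0.5167%
Mean R_m = (4.3 + 6.5 + 6.1 − 8.0 + 5.8 − 7.7) / 6 = 1.1667%
Σ(R_i − R̄_i)(R_m − R̄_m) = 156.5133  ⇒  Cov = 156.5133 / 6 = 26.0856
Σ(R_m − R̄_m)² = 246.7133  ⇒  Var(R_m) = 246.7133 / 6 = 41.1189
β = Cov / Var(R_m) = 26.0856 / 41.1189 = 0.6344
E(R) = R_f + β × MRP = 2.73% + 0.6344 × 7.94% = 7.77%

7.77%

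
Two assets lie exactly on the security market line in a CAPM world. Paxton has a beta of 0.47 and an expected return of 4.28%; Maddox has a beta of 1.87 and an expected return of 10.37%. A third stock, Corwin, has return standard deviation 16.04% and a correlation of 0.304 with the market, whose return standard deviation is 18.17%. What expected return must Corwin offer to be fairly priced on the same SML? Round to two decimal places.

MRP = (10.37% − 4.28%) / (1.87 − 0.47) = 4.3500%
R_f = 4.28% − 0.47 × 4.3500% = 2.2355%
β_Corwin = ρ·σ_i/σ_m = 0.304 × 16.04 / 18.17 = 0.2684
E(R_Corwin) = R_f + β × MRP = 2.2355% + 0.2684 × 4.3500% = 3.40%

3.40%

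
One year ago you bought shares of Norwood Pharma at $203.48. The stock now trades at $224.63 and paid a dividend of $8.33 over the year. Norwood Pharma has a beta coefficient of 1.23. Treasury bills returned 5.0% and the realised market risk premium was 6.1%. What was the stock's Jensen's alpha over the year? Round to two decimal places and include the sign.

+1.98%

Realised HPR = (P1 + D1 − P0) / P0 = (224.63 + 8.33 − 203.48) / 203.48 = 29.48 / 203.48 = 14.4879%
CAPM required = R_f + β·MRP = 5.0% + 1.23 × 6.1% = 12.5030%
α = realised − required = 14.4879% − 12.5030% = +1.98%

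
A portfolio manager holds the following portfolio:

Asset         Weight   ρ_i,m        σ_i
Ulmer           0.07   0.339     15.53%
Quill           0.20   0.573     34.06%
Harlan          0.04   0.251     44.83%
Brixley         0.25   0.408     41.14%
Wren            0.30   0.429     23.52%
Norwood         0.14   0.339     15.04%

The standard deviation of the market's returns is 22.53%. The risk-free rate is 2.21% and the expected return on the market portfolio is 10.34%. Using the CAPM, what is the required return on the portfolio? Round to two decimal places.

6.78%

β_Ulmer = 0.339 × 15.53% / 22.53% = 0.2337
β_Quill = 0.573 × 34.06% / 22.53% = 0.8662
β_Harlan = 0.251 × 44.83% / 22.53% = 0.4994
β_Brixley = 0.408 × 41.14% / 22.53% = 0.7450
β_Wren = 0.429 × 23.52% / 22.53% = 0.4479
β_Norwood = 0.339 × 15.04% / 22.53% = 0.2263
β_P = Σ w_i β_i = 0.07×0.2337 + 0.20×0.8662 + 0.04×0.4994 + 0.25×0.7450 + 0.30×0.4479 + 0.14×0.2263 = 0.5619
MRP = 10.34% − 2.21% = 8.13%
E(R_P) = R_f + β_P × MRP = 2.21% + 0.5619 × 8.13% = 6.78%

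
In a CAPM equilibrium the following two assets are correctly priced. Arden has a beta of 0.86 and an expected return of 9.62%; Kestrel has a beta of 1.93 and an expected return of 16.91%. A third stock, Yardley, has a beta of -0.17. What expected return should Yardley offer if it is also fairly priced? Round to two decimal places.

2.60%

MRP (SML slope) = (16.91% − 9.62%) / (1.93 − 0.86) = 7.29% / 1.07 = 6.8131%
R_f (intercept) = 9.62% − 0.86 × 6.8131% = 3.7607%
E(R_Yardley) = R_f + β × MRP = 3.7607% + -0.17 × 6.8131% = 2.60%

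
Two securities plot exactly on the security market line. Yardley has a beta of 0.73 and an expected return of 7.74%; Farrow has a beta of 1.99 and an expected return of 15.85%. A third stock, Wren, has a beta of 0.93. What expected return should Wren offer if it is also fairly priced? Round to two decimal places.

9.03%

MRP (SML slope) = (15.85% − 7.74%) / (1.99 − 0.73) = 8.11% / 1.26 = 6.4365%
R_f (intercept) = 7.74% − 0.73 × 6.4365% = 3.0414%
E(R_Wren) = R_f + β × MRP = 3.0414% + 0.93 × 6.4365% = 9.03%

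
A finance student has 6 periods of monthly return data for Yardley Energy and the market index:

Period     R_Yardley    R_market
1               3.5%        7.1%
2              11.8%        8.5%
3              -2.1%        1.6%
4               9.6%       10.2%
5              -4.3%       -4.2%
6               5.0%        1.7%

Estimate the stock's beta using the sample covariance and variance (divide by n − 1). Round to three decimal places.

Mean R_i = (3.5 + 11.8 − 2.1 + 9.6 − 4.3 + 5.0) / 6 = 3.9167%
Mean R_m = (7.1 + 8.5 + 1.6 + 10.2 − 4.2 + 1.7) / 6 = 4.1500%
Σ(R_i − R̄_i)(R_m − R̄_m) = 148.7450  ⇒  Cov = 148.7450 / 5 = 29.7490
Σ(R_m − R̄_m)² = 146.4550  ⇒  Var(R_m) = 146.4550 / 5 = 29.2910
β = Cov / Var(R_m) = 29.7490 / 29.2910 = 1.0156

1.016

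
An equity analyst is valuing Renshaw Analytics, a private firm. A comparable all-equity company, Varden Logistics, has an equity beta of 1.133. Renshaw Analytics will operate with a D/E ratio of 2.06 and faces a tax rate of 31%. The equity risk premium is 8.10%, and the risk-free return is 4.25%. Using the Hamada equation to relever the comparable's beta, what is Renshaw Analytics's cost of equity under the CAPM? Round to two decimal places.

26.47%

β_L = β_U × [1 + (1 − t)(D/E)] = 1.133 × [1 + (1 − 0.31) × 2.06]
    = 1.133 × [1 + 0.69 × 2.06] = 1.133 × 2.4214 = 2.7434
E(R) = R_f + β_L × MRP = 4.25% + 2.7434 × 8.10% = 26.47%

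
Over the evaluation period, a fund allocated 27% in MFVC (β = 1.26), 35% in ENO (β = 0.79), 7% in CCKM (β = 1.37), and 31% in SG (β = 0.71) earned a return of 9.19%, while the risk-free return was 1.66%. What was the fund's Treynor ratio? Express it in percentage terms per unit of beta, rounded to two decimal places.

8.07%

β_P = 0.27×1.26 + 0.35×0.79 + 0.07×1.37 + 0.31×0.71 = 0.9327
Treynor = (R_P − R_f) / β_P = (9.19% − 1.66%) / 0.9327 = 7.53% / 0.9327 = 8.07%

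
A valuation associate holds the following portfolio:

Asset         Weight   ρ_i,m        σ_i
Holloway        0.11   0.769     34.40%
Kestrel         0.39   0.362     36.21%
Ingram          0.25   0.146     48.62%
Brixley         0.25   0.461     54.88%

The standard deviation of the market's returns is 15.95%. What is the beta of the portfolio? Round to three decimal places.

1.011

β_Holloway = 0.769 × 34.40% / 15.95% = 1.6585
β_Kestrel = 0.362 × 36.21% / 15.95% = 0.8218
β_Ingram = 0.146 × 48.62% / 15.95% = 0.4450
β_Brixley = 0.461 × 54.88% / 15.95% = 1.5862
β_P = Σ w_i β_i = 0.11×1.6585 + 0.39×0.8218 + 0.25×0.4450 + 0.25×1.5862 = 1.0107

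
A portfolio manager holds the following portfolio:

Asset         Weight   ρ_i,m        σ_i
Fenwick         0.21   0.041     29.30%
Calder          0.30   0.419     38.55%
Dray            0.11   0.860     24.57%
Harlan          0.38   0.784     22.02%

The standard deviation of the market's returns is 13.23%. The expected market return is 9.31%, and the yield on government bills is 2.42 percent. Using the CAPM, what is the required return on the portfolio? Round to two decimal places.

9.70%

β_Fenwick = 0.041 × 29.30% / 13.23% = 0.0908
β_Calder = 0.419 × 38.55% / 13.23% = 1.2209
β_Dray = 0.860 × 24.57% / 13.23% = 1.5971
β_Harlan = 0.784 × 22.02% / 13.23% = 1.3049
β_P = Σ w_i β_i = 0.21×0.0908 + 0.30×1.2209 + 0.11×1.5971 + 0.38×1.3049 = 1.0569
MRP = 9.31% − 2.42% = 6.89%
E(R_P) = R_f + β_P × MRP = 2.42% + 1.0569 × 6.89% = 9.70%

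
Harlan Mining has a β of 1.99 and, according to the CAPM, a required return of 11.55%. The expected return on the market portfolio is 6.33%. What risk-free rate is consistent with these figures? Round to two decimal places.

E(R) = R_f + β(E(R_m) − R_f) = R_f(1 − β) + β·E(R_m)
11.55% = R_f × (1 − 1.99) + 1.99 × 6.33%
11.55% = R_f × -0.99 + 12.5967%
R_f = (11.55% − 12.5967%) / -0.99 = 1.06%

1.06%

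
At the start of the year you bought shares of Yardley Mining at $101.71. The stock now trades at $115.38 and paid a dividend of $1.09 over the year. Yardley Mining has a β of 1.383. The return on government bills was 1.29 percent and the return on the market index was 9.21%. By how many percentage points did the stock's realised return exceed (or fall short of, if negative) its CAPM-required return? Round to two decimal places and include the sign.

Realised HPR = (P1 + D1 − P0) / P0 = (115.38 + 1.09 − 101.71) / 101.71 = 14.76 / 101.71 = 14.5118%
MRP = 9.21% − 1.29% = 7.92%
CAPM required = R_f + β·MRP = 1.29% + 1.383 × 7.92% = 12.24336%
α = realised − required = 14.5118% − 12.24336% = +2.27%

+2.27%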